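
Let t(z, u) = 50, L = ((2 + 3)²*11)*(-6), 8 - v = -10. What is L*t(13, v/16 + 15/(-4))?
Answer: -82500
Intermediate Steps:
v = 18 (v = 8 - 1*(-10) = 8 + 10 = 18)
L = -1650 (L = (5²*11)*(-6) = (25*11)*(-6) = 275*(-6) = -1650)
L*t(13, v/16 + 15/(-4)) = -1650*50 = -82500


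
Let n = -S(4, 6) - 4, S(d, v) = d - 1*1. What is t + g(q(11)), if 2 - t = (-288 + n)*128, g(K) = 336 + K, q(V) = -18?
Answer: 38080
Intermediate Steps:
S(d, v) = -1 + d (S(d, v) = d - 1 = -1 + d)
n = -7 (n = -(-1 + 4) - 4 = -1*3 - 4 = -3 - 4 = -7)
t = 37762 (t = 2 - (-288 - 7)*128 = 2 - (-295)*128 = 2 - 1*(-37760) = 2 + 37760 = 37762)
t + g(q(11)) = 37762 + (336 - 18) = 37762 + 318 = 38080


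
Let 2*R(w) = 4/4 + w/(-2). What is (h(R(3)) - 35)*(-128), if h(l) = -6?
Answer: 5248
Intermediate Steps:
R(w) = ½ - w/4 (R(w) = (4/4 + w/(-2))/2 = (4*(¼) + w*(-½))/2 = (1 - w/2)/2 = ½ - w/4)
(h(R(3)) - 35)*(-128) = (-6 - 35)*(-128) = -41*(-128) = 5248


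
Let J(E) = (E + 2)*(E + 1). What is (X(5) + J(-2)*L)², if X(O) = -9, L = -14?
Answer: 81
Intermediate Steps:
J(E) = (1 + E)*(2 + E) (J(E) = (2 + E)*(1 + E) = (1 + E)*(2 + E))
(X(5) + J(-2)*L)² = (-9 + (2 + (-2)² + 3*(-2))*(-14))² = (-9 + (2 + 4 - 6)*(-14))² = (-9 + 0*(-14))² = (-9 + 0)² = (-9)² = 81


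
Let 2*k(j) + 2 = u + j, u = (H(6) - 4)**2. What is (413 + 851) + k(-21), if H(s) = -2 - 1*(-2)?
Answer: 2521/2 ≈ 1260.5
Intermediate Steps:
H(s) = 0 (H(s) = -2 + 2 = 0)
u = 16 (u = (0 - 4)**2 = (-4)**2 = 16)
k(j) = 7 + j/2 (k(j) = -1 + (16 + j)/2 = -1 + (8 + j/2) = 7 + j/2)
(413 + 851) + k(-21) = (413 + 851) + (7 + (1/2)*(-21)) = 1264 + (7 - 21/2) = 1264 - 7/2 = 2521/2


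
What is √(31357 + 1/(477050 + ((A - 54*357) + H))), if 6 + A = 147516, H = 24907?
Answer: √28238235321346/30009 ≈ 177.08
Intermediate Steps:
A = 147510 (A = -6 + 147516 = 147510)
√(31357 + 1/(477050 + ((A - 54*357) + H))) = √(31357 + 1/(477050 + ((147510 - 54*357) + 24907))) = √(31357 + 1/(477050 + ((147510 - 19278) + 24907))) = √(31357 + 1/(477050 + (128232 + 24907))) = √(31357 + 1/(477050 + 153139)) = √(31357 + 1/630189) = √(19760836474/630189) = √28238235321346/30009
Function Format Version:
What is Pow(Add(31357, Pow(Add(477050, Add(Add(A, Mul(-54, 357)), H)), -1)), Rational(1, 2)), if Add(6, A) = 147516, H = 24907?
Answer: Mul(Rational(1, 30009), Pow(28238235321346, Rational(1, 2))) ≈ 177.08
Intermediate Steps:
A = 147510 (A = Add(-6, 147516) = 147510)
Pow(Add(31357, Pow(Add(477050, Add(Add(A, Mul(-54, 357)), H)), -1)), Rational(1, 2)) = Pow(Add(31357, Pow(Add(477050, Add(Add(147510, Mul(-54, 357)), 24907)), -1)), Rational(1, 2)) = Pow(Add(31357, Pow(Add(477050, Add(Add(147510, -19278), 24907)), -1)), Rational(1, 2)) = Pow(Add(31357, Pow(Add(477050, Add(128232, 24907)), -1)), Rational(1, 2)) = Pow(Add(31357, Pow(Add(477050, 153139), -1)), Rational(1, 2)) = Pow(Add(31357, Pow(630189, -1)), Rational(1, 2)) = Pow(Add(31357, Rational(1, 630189)), Rational(1, 2)) = Pow(Rational(19760836474, 630189), Rational(1, 2)) = Mul(Rational(1, 30009), Pow(28238235321346, Rational(1, 2)))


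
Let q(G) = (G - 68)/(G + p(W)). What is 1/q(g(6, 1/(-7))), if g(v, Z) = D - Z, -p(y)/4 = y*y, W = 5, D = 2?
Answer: 685/461 ≈ 1.4859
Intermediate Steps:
p(y) = -4*y**2 (p(y) = -4*y*y = -4*y**2)
g(v, Z) = 2 - Z
q(G) = (-68 + G)/(-100 + G) (q(G) = (G - 68)/(G - 4*5**2) = (-68 + G)/(G - 4*25) = (-68 + G)/(G - 100) = (-68 + G)/(-100 + G))
1/q(g(6, 1/(-7))) = 1/((-68 + (2 - 1/(-7)))/(-100 + (2 - 1/(-7)))) = 1/((-68 + (2 - 1*(-1/7)))/(-100 + (2 - 1*(-1/7)))) = 1/((-68 + (2 + 1/7))/(-100 + (2 + 1/7))) = 1/((-68 + 15/7)/(-100 + 15/7)) = 1/(-461/7/(-685/7)) = 1/(-7/685*(-461/7)) = 1/(461/685) = 685/461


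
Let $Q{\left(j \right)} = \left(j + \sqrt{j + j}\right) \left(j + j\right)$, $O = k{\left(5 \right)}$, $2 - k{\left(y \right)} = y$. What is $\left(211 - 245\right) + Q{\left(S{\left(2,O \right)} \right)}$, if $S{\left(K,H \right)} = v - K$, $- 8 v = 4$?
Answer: $- \frac{43}{2} - 5 i \sqrt{5} \approx -21.5 - 11.18 i$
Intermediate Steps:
$v = - \frac{1}{2}$ ($v = \left(- \frac{1}{8}\right) 4 = - \frac{1}{2} \approx -0.5$)
$k{\left(y \right)} = 2 - y$
$O = -3$ ($O = 2 - 5 = -3$)
$S{\left(K,H \right)} = - \frac{1}{2} - K$
$Q{\left(j \right)} = 2 j \left(j + \sqrt{2} \sqrt{j}\right)$ ($Q{\left(j \right)} = \left(j + \sqrt{2 j}\right) 2 j = \left(j + \sqrt{2} \sqrt{j}\right) 2 j = 2 j \left(j + \sqrt{2} \sqrt{j}\right)$)
$\left(211 - 245\right) + Q{\left(S{\left(2,O \right)} \right)} = \left(211 - 245\right) + \left(2 \left(- \frac{1}{2} - 2\right)^{2} + 2 \sqrt{2} \left(- \frac{1}{2} - 2\right)^{\frac{3}{2}}\right) = -34 + \left(2 \left(- \frac{1}{2} - 2\right)^{2} + 2 \sqrt{2} \left(- \frac{1}{2} - 2\right)^{\frac{3}{2}}\right) = -34 + \left(2 \left(- \frac{5}{2}\right)^{2} + 2 \sqrt{2} \left(- \frac{5}{2}\right)^{\frac{3}{2}}\right) = -34 + \left(2 \cdot \frac{25}{4} + 2 \sqrt{2} \left(- \frac{5 i \sqrt{10}}{4}\right)\right) = -34 + \left(\frac{25}{2} - 5 i \sqrt{5}\right) = - \frac{43}{2} - 5 i \sqrt{5}$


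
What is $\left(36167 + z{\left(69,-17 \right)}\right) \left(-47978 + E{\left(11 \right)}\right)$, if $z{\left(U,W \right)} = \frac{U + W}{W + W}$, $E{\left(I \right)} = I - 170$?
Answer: $- \frac{29595253381}{17} \approx -1.7409 \cdot 10^{9}$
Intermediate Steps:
$E{\left(I \right)} = -170 + I$
$z{\left(U,W \right)} = \frac{U + W}{2 W}$
$\left(36167 + z{\left(69,-17 \right)}\right) \left(-47978 + E{\left(11 \right)}\right) = \left(36167 + \frac{69 - 17}{2 \left(-17\right)}\right) \left(-47978 + \left(-170 + 11\right)\right) = \left(36167 + \frac{1}{2} \left(- \frac{1}{17}\right) 52\right) \left(-47978 - 159\right) = \left(36167 - \frac{26}{17}\right) \left(-48137\right) = \frac{614813}{17} \left(-48137\right) = - \frac{29595253381}{17}$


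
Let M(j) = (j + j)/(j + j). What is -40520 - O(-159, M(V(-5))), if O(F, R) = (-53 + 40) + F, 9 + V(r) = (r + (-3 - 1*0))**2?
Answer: -40348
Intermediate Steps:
V(r) = -9 + (-3 + r)**2 (V(r) = -9 + (r + (-3 - 1*0))**2 = -9 + (r + (-3 + 0))**2 = -9 + (r - 3)**2 = -9 + (-3 + r)**2)
M(j) = 1 (M(j) = (2*j)/((2*j)) = (2*j)*(1/(2*j)) = 1)
O(F, R) = -13 + F
-40520 - O(-159, M(V(-5))) = -40520 - (-13 - 159) = -40520 - 1*(-172) = -40520 + 172 = -40348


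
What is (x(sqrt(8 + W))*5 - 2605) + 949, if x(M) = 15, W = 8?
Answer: -1581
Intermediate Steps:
(x(sqrt(8 + W))*5 - 2605) + 949 = (15*5 - 2605) + 949 = (75 - 2605) + 949 = -2530 + 949 = -1581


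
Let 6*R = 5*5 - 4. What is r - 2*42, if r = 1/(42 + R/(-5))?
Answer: -34682/413 ≈ -83.976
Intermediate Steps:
R = 7/2 (R = (5*5 - 4)/6 = (25 - 4)/6 = (1/6)*21 = 7/2 ≈ 3.5000)
r = 10/413 (r = 1/(42 + (7/2)/(-5)) = 1/(42 + (7/2)*(-1/5)) = 1/(42 - 7/10) = 1/(413/10) = 10/413 ≈ 0.024213)
r - 2*42 = 10/413 - 2*42 = 10/413 - 84 = -34682/413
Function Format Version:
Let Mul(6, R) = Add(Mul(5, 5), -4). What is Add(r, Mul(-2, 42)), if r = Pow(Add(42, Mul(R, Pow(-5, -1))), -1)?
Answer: Rational(-34682, 413) ≈ -83.976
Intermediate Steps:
R = Rational(7, 2) (R = Mul(Rational(1, 6), Add(Mul(5, 5), -4)) = Mul(Rational(1, 6), Add(25, -4)) = Mul(Rational(1, 6), 21) = Rational(7, 2) ≈ 3.5000)
r = Rational(10, 413) (r = Pow(Add(42, Mul(Rational(7, 2), Pow(-5, -1))), -1) = Pow(Add(42, Mul(Rational(7, 2), Rational(-1, 5))), -1) = Pow(Add(42, Rational(-7, 10)), -1) = Pow(Rational(413, 10), -1) = Rational(10, 413) ≈ 0.024213)
Add(r, Mul(-2, 42)) = Add(Rational(10, 413), Mul(-2, 42)) = Add(Rational(10, 413), -84) = Rational(-34682, 413)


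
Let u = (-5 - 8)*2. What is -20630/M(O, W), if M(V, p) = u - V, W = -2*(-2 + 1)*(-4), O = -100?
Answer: -10315/37 ≈ -278.78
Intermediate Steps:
u = -26 (u = -13*2 = -26)
W = -8 (W = -2*(-1)*(-4) = 2*(-4) = -8)
M(V, p) = -26 - V
-20630/M(O, W) = -20630/(-26 - 1*(-100)) = -20630/(-26 + 100) = -20630/74 = -20630*1/74 = -10315/37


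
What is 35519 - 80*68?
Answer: 30079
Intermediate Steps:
35519 - 80*68 = 35519 - 1*5440 = 35519 - 5440 = 30079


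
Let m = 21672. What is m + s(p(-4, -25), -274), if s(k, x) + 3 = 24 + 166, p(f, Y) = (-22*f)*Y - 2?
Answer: 21859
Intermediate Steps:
p(f, Y) = -2 - 22*Y*f (p(f, Y) = -22*Y*f - 2 = -2 - 22*Y*f)
s(k, x) = 187 (s(k, x) = -3 + (24 + 166) = -3 + 190 = 187)
m + s(p(-4, -25), -274) = 21672 + 187 = 21859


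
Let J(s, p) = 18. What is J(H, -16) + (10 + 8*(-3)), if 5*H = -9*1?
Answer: 4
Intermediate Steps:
H = -9/5 (H = (-9*1)/5 = (1/5)*(-9) = -9/5 ≈ -1.8000)
J(H, -16) + (10 + 8*(-3)) = 18 + (10 + 8*(-3)) = 18 + (10 - 24) = 18 - 14 = 4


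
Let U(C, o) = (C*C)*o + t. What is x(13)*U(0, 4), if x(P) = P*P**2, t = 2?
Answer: 4394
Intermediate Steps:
x(P) = P**3
U(C, o) = 2 + o*C**2 (U(C, o) = (C*C)*o + 2 = C**2*o + 2 = o*C**2 + 2 = 2 + o*C**2)
x(13)*U(0, 4) = 13**3*(2 + 4*0**2) = 2197*(2 + 4*0) = 2197*(2 + 0) = 2197*2 = 4394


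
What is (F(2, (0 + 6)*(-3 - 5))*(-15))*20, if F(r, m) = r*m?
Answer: 28800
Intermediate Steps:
F(r, m) = m*r
(F(2, (0 + 6)*(-3 - 5))*(-15))*20 = ((((0 + 6)*(-3 - 5))*2)*(-15))*20 = (((6*(-8))*2)*(-15))*20 = (-48*2*(-15))*20 = -96*(-15)*20 = 1440*20 = 28800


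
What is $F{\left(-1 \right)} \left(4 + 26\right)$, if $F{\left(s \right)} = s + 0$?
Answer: $-30$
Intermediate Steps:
$F{\left(s \right)} = s$
$F{\left(-1 \right)} \left(4 + 26\right) = - (4 + 26) = \left(-1\right) 30 = -30$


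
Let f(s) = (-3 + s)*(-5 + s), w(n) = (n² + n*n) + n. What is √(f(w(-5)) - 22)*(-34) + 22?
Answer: 22 - 34*√1658 ≈ -1362.4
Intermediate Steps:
w(n) = n + 2*n² (w(n) = (n² + n²) + n = 2*n² + n = n + 2*n²)
f(s) = (-5 + s)*(-3 + s)
√(f(w(-5)) - 22)*(-34) + 22 = √((15 + (-5*(1 + 2*(-5)))² - (-40)*(1 + 2*(-5))) - 22)*(-34) + 22 = √((15 + (-5*(1 - 10))² - (-40)*(1 - 10)) - 22)*(-34) + 22 = √((15 + (-5*(-9))² - (-40)*(-9)) - 22)*(-34) + 22 = √((15 + 45² - 8*45) - 22)*(-34) + 22 = √((15 + 2025 - 360) - 22)*(-34) + 22 = √(1680 - 22)*(-34) + 22 = √1658*(-34) + 22 = -34*√1658 + 22 = 22 - 34*√1658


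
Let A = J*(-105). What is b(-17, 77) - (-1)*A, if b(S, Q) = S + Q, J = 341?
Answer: -35745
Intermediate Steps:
A = -35805 (A = 341*(-105) = -35805)
b(S, Q) = Q + S
b(-17, 77) - (-1)*A = (77 - 17) - (-1)*(-35805) = 60 - 1*35805 = 60 - 35805 = -35745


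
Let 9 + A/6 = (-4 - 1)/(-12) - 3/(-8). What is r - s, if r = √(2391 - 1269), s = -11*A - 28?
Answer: -2055/4 + √1122 ≈ -480.25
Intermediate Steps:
A = -197/4 (A = -54 + 6*((-4 - 1)/(-12) - 3/(-8)) = -54 + 6*(-5*(-1/12) - 3*(-⅛)) = -54 + 6*(5/12 + 3/8) = -54 + 6*(19/24) = -54 + 19/4 = -197/4 ≈ -49.250)
s = 2055/4 (s = -11*(-197/4) - 28 = 2167/4 - 28 = 2055/4 ≈ 513.75)
r = √1122 ≈ 33.496
r - s = √1122 - 1*2055/4 = √1122 - 2055/4 = -2055/4 + √1122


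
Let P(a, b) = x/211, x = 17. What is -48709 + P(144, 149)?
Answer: -10277582/211 ≈ -48709.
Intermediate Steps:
P(a, b) = 17/211
-48709 + P(144, 149) = -48709 + 17/211 = -10277582/211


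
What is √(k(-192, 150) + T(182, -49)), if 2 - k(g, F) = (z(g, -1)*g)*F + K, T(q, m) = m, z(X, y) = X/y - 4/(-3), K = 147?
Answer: √5567806 ≈ 2359.6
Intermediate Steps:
z(X, y) = 4/3 + X/y (z(X, y) = X/y - 4*(-⅓) = X/y + 4/3 = 4/3 + X/y)
k(g, F) = -145 - F*g*(4/3 - g) (k(g, F) = 2 - (((4/3 + g/(-1))*g)*F + 147) = 2 - (((4/3 + g*(-1))*g)*F + 147) = 2 - (((4/3 - g)*g)*F + 147) = 2 - ((g*(4/3 - g))*F + 147) = 2 - (F*g*(4/3 - g) + 147) = 2 - (147 + F*g*(4/3 - g)) = 2 + (-147 - F*g*(4/3 - g)) = -145 - F*g*(4/3 - g))
√(k(-192, 150) + T(182, -49)) = √((-145 + (⅓)*150*(-192)*(-4 + 3*(-192))) - 49) = √((-145 + (⅓)*150*(-192)*(-4 - 576)) - 49) = √((-145 + (⅓)*150*(-192)*(-580)) - 49) = √((-145 + 5568000) - 49) = √(5567855 - 49) = √5567806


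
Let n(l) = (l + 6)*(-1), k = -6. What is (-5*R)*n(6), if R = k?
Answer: -360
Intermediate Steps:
n(l) = -6 - l (n(l) = (6 + l)*(-1) = -6 - l)
R = -6
(-5*R)*n(6) = (-5*(-6))*(-6 - 1*6) = 30*(-6 - 6) = 30*(-12) = -360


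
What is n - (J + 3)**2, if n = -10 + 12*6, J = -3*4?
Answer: -19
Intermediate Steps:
J = -12
n = 62 (n = -10 + 72 = 62)
n - (J + 3)**2 = 62 - (-12 + 3)**2 = 62 - 1*(-9)**2 = 62 - 1*81 = 62 - 81 = -19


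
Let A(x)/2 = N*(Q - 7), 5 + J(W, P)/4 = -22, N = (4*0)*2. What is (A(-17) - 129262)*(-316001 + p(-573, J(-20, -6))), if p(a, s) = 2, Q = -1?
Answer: 40846662738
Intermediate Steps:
N = 0 (N = 0*2 = 0)
J(W, P) = -108 (J(W, P) = -20 + 4*(-22) = -20 - 88 = -108)
A(x) = 0 (A(x) = 2*(0*(-1 - 7)) = 2*(0*(-8)) = 2*0 = 0)
(A(-17) - 129262)*(-316001 + p(-573, J(-20, -6))) = (0 - 129262)*(-316001 + 2) = -129262*(-315999) = 40846662738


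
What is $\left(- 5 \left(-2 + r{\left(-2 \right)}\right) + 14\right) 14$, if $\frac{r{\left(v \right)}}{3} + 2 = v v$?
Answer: $-84$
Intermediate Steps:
$r{\left(v \right)} = -6 + 3 v^{2}$ ($r{\left(v \right)} = -6 + 3 v v = -6 + 3 v^{2}$)
$\left(- 5 \left(-2 + r{\left(-2 \right)}\right) + 14\right) 14 = \left(- 5 \left(-2 - \left(6 - 3 \left(-2\right)^{2}\right)\right) + 14\right) 14 = \left(- 5 \left(-2 + \left(-6 + 3 \cdot 4\right)\right) + 14\right) 14 = \left(- 5 \left(-2 + \left(-6 + 12\right)\right) + 14\right) 14 = \left(- 5 \left(-2 + 6\right) + 14\right) 14 = \left(\left(-5\right) 4 + 14\right) 14 = \left(-20 + 14\right) 14 = \left(-6\right) 14 = -84$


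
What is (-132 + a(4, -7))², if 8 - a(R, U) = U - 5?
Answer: 12544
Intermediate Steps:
a(R, U) = 13 - U (a(R, U) = 8 - (U - 5) = 8 - (-5 + U) = 8 + (5 - U) = 13 - U)
(-132 + a(4, -7))² = (-132 + (13 - 1*(-7)))² = (-132 + (13 + 7))² = (-132 + 20)² = (-112)² = 12544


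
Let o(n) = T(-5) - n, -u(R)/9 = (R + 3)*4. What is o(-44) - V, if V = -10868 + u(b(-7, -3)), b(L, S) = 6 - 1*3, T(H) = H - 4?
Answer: 11119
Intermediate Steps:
T(H) = -4 + H
b(L, S) = 3 (b(L, S) = 6 - 3 = 3)
u(R) = -108 - 36*R (u(R) = -9*(R + 3)*4 = -9*(3 + R)*4 = -9*(12 + 4*R) = -108 - 36*R)
o(n) = -9 - n (o(n) = (-4 - 5) - n = -9 - n)
V = -11084 (V = -10868 + (-108 - 36*3) = -10868 + (-108 - 108) = -10868 - 216 = -11084)
o(-44) - V = (-9 - 1*(-44)) - 1*(-11084) = (-9 + 44) + 11084 = 35 + 11084 = 11119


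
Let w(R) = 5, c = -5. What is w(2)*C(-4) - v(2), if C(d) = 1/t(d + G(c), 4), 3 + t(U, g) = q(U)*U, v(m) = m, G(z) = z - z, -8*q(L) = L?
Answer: -3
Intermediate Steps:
q(L) = -L/8
G(z) = 0
t(U, g) = -3 - U²/8 (t(U, g) = -3 + (-U/8)*U = -3 - U²/8)
C(d) = 1/(-3 - d²/8) (C(d) = 1/(-3 - (d + 0)²/8) = 1/(-3 - d²/8))
w(2)*C(-4) - v(2) = 5*(8/(-24 - 1*(-4)²)) - 1*2 = 5*(8/(-24 - 1*16)) - 2 = 5*(8/(-24 - 16)) - 2 = 5*(8/(-40)) - 2 = 5*(8*(-1/40)) - 2 = 5*(-⅕) - 2 = -1 - 2 = -3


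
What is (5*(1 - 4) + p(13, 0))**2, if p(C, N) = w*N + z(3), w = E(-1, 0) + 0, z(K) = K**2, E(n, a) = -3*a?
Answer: 36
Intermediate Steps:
w = 0 (w = -3*0 + 0 = 0 + 0 = 0)
p(C, N) = 9 (p(C, N) = 0*N + 3**2 = 0 + 9 = 9)
(5*(1 - 4) + p(13, 0))**2 = (5*(1 - 4) + 9)**2 = (5*(-3) + 9)**2 = (-15 + 9)**2 = (-6)**2 = 36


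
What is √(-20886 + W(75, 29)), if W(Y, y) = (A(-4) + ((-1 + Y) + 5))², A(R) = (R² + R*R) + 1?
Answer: I*√8342 ≈ 91.335*I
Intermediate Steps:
A(R) = 1 + 2*R² (A(R) = (R² + R²) + 1 = 2*R² + 1 = 1 + 2*R²)
W(Y, y) = (37 + Y)² (W(Y, y) = ((1 + 2*(-4)²) + ((-1 + Y) + 5))² = ((1 + 2*16) + (4 + Y))² = ((1 + 32) + (4 + Y))² = (33 + (4 + Y))² = (37 + Y)²)
√(-20886 + W(75, 29)) = √(-20886 + (37 + 75)²) = √(-20886 + 112²) = √(-20886 + 12544) = √(-8342) = I*√8342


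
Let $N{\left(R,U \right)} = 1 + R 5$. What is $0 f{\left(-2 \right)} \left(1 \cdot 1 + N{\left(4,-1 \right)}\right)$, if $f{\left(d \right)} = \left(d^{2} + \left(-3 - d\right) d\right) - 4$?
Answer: $0$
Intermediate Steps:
$N{\left(R,U \right)} = 1 + 5 R$
$f{\left(d \right)} = -4 + d^{2} + d \left(-3 - d\right)$ ($f{\left(d \right)} = \left(d^{2} + d \left(-3 - d\right)\right) - 4 = -4 + d^{2} + d \left(-3 - d\right)$)
$0 f{\left(-2 \right)} \left(1 \cdot 1 + N{\left(4,-1 \right)}\right) = 0 \left(-4 - -6\right) \left(1 \cdot 1 + \left(1 + 5 \cdot 4\right)\right) = 0 \left(-4 + 6\right) \left(1 + \left(1 + 20\right)\right) = 0 \cdot 2 \left(1 + 21\right) = 0 \cdot 22 = 0$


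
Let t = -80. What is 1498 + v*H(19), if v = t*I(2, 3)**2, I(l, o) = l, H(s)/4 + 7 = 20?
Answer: -15142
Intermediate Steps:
H(s) = 52 (H(s) = -28 + 4*20 = -28 + 80 = 52)
v = -320 (v = -80*2**2 = -80*4 = -320)
1498 + v*H(19) = 1498 - 320*52 = 1498 - 16640 = -15142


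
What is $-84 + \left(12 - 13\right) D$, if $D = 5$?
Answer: $-89$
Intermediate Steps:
$-84 + \left(12 - 13\right) D = -84 + \left(12 - 13\right) 5 = -84 - 5 = -89$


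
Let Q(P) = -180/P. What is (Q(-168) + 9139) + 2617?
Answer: 164599/14 ≈ 11757.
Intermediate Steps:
(Q(-168) + 9139) + 2617 = (-180/(-168) + 9139) + 2617 = (-180*(-1/168) + 9139) + 2617 = (15/14 + 9139) + 2617 = 127961/14 + 2617 = 164599/14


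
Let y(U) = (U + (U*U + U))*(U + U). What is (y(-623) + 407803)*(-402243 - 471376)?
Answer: 420777206663885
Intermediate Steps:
y(U) = 2*U*(U² + 2*U) (y(U) = (U + (U² + U))*(2*U) = (U + (U + U²))*(2*U) = (U² + 2*U)*(2*U) = 2*U*(U² + 2*U))
(y(-623) + 407803)*(-402243 - 471376) = (2*(-623)²*(2 - 623) + 407803)*(-402243 - 471376) = (2*388129*(-621) + 407803)*(-873619) = (-482056218 + 407803)*(-873619) = -481648415*(-873619) = 420777206663885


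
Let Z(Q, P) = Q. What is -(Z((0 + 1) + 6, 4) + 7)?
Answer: -14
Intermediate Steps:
-(Z((0 + 1) + 6, 4) + 7) = -(((0 + 1) + 6) + 7) = -((1 + 6) + 7) = -(7 + 7) = -1*14 = -14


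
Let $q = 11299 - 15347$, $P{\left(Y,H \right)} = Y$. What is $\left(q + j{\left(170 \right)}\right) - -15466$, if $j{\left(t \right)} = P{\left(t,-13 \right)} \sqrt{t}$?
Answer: $11418 + 170 \sqrt{170} \approx 13635.0$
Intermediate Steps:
$j{\left(t \right)} = t^{\frac{3}{2}}$ ($j{\left(t \right)} = t \sqrt{t} = t^{\frac{3}{2}}$)
$q = -4048$ ($q = 11299 - 15347 = -4048$)
$\left(q + j{\left(170 \right)}\right) - -15466 = \left(-4048 + 170^{\frac{3}{2}}\right) - -15466 = \left(-4048 + 170 \sqrt{170}\right) + 15466 = 11418 + 170 \sqrt{170}$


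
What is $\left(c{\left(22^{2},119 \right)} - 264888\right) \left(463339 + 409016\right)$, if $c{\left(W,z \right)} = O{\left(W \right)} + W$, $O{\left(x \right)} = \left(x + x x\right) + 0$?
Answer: $-25877538720$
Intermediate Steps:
$O{\left(x \right)} = x + x^{2}$ ($O{\left(x \right)} = \left(x + x^{2}\right) + 0 = x + x^{2}$)
$c{\left(W,z \right)} = W + W \left(1 + W\right)$ ($c{\left(W,z \right)} = W \left(1 + W\right) + W = W + W \left(1 + W\right)$)
$\left(c{\left(22^{2},119 \right)} - 264888\right) \left(463339 + 409016\right) = \left(22^{2} \left(2 + 22^{2}\right) - 264888\right) \left(463339 + 409016\right) = \left(484 \left(2 + 484\right) - 264888\right) 872355 = \left(484 \cdot 486 - 264888\right) 872355 = \left(235224 - 264888\right) 872355 = \left(-29664\right) 872355 = -25877538720$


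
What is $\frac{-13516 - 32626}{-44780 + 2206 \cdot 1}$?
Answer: $\frac{23071}{21287} \approx 1.0838$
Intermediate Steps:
$\frac{-13516 - 32626}{-44780 + 2206 \cdot 1} = - \frac{46142}{-44780 + 2206} = - \frac{46142}{-42574} = \left(-46142\right) \left(- \frac{1}{42574}\right) = \frac{23071}{21287}$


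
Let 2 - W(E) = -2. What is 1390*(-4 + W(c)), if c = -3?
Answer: 0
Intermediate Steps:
W(E) = 4 (W(E) = 2 - 1*(-2) = 2 + 2 = 4)
1390*(-4 + W(c)) = 1390*(-4 + 4) = 1390*0 = 0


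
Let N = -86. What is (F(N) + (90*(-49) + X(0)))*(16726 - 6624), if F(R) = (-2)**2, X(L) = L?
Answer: -44509412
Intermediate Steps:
F(R) = 4
(F(N) + (90*(-49) + X(0)))*(16726 - 6624) = (4 + (90*(-49) + 0))*(16726 - 6624) = (4 + (-4410 + 0))*10102 = (4 - 4410)*10102 = -4406*10102 = -44509412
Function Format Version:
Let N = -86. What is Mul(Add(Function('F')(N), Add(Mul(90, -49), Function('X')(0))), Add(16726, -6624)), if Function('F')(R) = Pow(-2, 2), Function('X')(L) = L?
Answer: -44509412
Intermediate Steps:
Function('F')(R) = 4
Mul(Add(Function('F')(N), Add(Mul(90, -49), Function('X')(0))), Add(16726, -6624)) = Mul(Add(4, Add(Mul(90, -49), 0)), Add(16726, -6624)) = Mul(Add(4, Add(-4410, 0)), 10102) = Mul(Add(4, -4410), 10102) = Mul(-4406, 10102) = -44509412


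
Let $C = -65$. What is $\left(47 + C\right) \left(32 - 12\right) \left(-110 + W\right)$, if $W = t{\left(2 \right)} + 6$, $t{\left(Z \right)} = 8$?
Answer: $34560$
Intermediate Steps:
$W = 14$ ($W = 8 + 6 = 14$)
$\left(47 + C\right) \left(32 - 12\right) \left(-110 + W\right) = \left(47 - 65\right) \left(32 - 12\right) \left(-110 + 14\right) = \left(-18\right) 20 \left(-96\right) = \left(-360\right) \left(-96\right) = 34560$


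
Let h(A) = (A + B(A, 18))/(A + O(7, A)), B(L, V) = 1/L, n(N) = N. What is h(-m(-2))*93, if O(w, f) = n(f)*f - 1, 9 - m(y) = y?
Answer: -11346/1199 ≈ -9.4629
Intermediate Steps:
m(y) = 9 - y
O(w, f) = -1 + f² (O(w, f) = f*f - 1 = f² - 1 = -1 + f²)
h(A) = (A + 1/A)/(-1 + A + A²) (h(A) = (A + 1/A)/(A + (-1 + A²)) = (A + 1/A)/(-1 + A + A²))
h(-m(-2))*93 = ((1 + (-(9 - 1*(-2)))²)/(((-(9 - 1*(-2))))*(-1 - (9 - 1*(-2)) + (-(9 - 1*(-2)))²)))*93 = ((1 + (-(9 + 2))²)/(((-(9 + 2)))*(-1 - (9 + 2) + (-(9 + 2))²)))*93 = ((1 + (-1*11)²)/(((-1*11))*(-1 - 1*11 + (-1*11)²)))*93 = ((1 + (-11)²)/((-11)*(-1 - 11 + (-11)²)))*93 = -(1 + 121)/(11*(-1 - 11 + 121))*93 = -1/11*122/109*93 = -1/11*1/109*122*93 = -122/1199*93 = -11346/1199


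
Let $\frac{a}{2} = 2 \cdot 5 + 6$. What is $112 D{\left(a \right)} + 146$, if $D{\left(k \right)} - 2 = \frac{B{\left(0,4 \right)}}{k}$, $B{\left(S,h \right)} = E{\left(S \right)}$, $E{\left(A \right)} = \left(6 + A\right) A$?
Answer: $370$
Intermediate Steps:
$E{\left(A \right)} = A \left(6 + A\right)$
$B{\left(S,h \right)} = S \left(6 + S\right)$
$a = 32$ ($a = 2 \left(2 \cdot 5 + 6\right) = 2 \left(10 + 6\right) = 2 \cdot 16 = 32$)
$D{\left(k \right)} = 2$ ($D{\left(k \right)} = 2 + \frac{0 \left(6 + 0\right)}{k} = 2 + \frac{0 \cdot 6}{k} = 2 + \frac{0}{k} = 2 + 0 = 2$)
$112 D{\left(a \right)} + 146 = 112 \cdot 2 + 146 = 224 + 146 = 370$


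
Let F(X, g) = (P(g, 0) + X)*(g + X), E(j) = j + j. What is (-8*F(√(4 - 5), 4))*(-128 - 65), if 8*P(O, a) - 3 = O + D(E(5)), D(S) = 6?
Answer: 8492 + 8685*I ≈ 8492.0 + 8685.0*I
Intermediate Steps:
E(j) = 2*j
P(O, a) = 9/8 + O/8 (P(O, a) = 3/8 + (O + 6)/8 = 3/8 + (6 + O)/8 = 3/8 + (¾ + O/8) = 9/8 + O/8)
F(X, g) = (X + g)*(9/8 + X + g/8) (F(X, g) = ((9/8 + g/8) + X)*(g + X) = (9/8 + X + g/8)*(X + g) = (X + g)*(9/8 + X + g/8))
(-8*F(√(4 - 5), 4))*(-128 - 65) = (-8*((√(4 - 5))² + √(4 - 5)*4 + √(4 - 5)*(9 + 4)/8 + (⅛)*4*(9 + 4)))*(-128 - 65) = -8*((√(-1))² + √(-1)*4 + (⅛)*√(-1)*13 + (⅛)*4*13)*(-193) = -8*(I² + I*4 + (⅛)*I*13 + 13/2)*(-193) = -8*(-1 + 4*I + 13*I/8 + 13/2)*(-193) = -8*(11/2 + 45*I/8)*(-193) = (-44 - 45*I)*(-193) = 8492 + 8685*I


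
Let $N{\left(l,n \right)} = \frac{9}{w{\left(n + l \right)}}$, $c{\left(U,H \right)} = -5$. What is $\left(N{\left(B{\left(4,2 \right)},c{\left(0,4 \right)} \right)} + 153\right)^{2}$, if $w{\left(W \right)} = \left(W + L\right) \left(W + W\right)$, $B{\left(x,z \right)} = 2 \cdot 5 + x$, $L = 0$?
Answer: $\frac{7590025}{324} \approx 23426.0$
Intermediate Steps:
$B{\left(x,z \right)} = 10 + x$
$w{\left(W \right)} = 2 W^{2}$ ($w{\left(W \right)} = \left(W + 0\right) \left(W + W\right) = W 2 W = 2 W^{2}$)
$N{\left(l,n \right)} = \frac{9}{2 \left(l + n\right)^{2}}$ ($N{\left(l,n \right)} = \frac{9}{2 \left(n + l\right)^{2}} = \frac{9}{2 \left(l + n\right)^{2}}$)
$\left(N{\left(B{\left(4,2 \right)},c{\left(0,4 \right)} \right)} + 153\right)^{2} = \left(\frac{9}{2 \left(\left(10 + 4\right) - 5\right)^{2}} + 153\right)^{2} = \left(\frac{9}{2 \left(14 - 5\right)^{2}} + 153\right)^{2} = \left(\frac{9}{2 \cdot 81} + 153\right)^{2} = \left(\frac{9}{2} \cdot \frac{1}{81} + 153\right)^{2} = \left(\frac{1}{18} + 153\right)^{2} = \left(\frac{2755}{18}\right)^{2} = \frac{7590025}{324}$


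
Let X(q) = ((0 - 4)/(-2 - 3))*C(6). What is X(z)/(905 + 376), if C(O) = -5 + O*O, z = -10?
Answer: 124/6405 ≈ 0.019360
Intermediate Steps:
C(O) = -5 + O²
X(q) = 124/5 (X(q) = ((0 - 4)/(-2 - 3))*(-5 + 6²) = (-4/(-5))*(-5 + 36) = -4*(-⅕)*31 = (⅘)*31 = 124/5)
X(z)/(905 + 376) = 124/(5*(905 + 376)) = (124/5)/1281 = (124/5)*(1/1281) = 124/6405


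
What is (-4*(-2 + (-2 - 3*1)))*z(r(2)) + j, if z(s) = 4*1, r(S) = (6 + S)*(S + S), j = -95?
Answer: 17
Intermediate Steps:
r(S) = 2*S*(6 + S) (r(S) = (6 + S)*(2*S) = 2*S*(6 + S))
z(s) = 4
(-4*(-2 + (-2 - 3*1)))*z(r(2)) + j = -4*(-2 + (-2 - 3*1))*4 - 95 = -4*(-2 + (-2 - 3))*4 - 95 = -4*(-2 - 5)*4 - 95 = -4*(-7)*4 - 95 = 28*4 - 95 = 112 - 95 = 17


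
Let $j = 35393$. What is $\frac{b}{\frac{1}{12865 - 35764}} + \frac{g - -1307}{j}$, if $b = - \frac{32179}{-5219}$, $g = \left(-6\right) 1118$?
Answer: $- \frac{1534115242516}{10865651} \approx -1.4119 \cdot 10^{5}$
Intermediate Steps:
$g = -6708$
$b = \frac{32179}{5219}$ ($b = \left(-32179\right) \left(- \frac{1}{5219}\right) = \frac{32179}{5219} \approx 6.1657$)
$\frac{b}{\frac{1}{12865 - 35764}} + \frac{g - -1307}{j} = \frac{32179}{5219 \frac{1}{12865 - 35764}} + \frac{-6708 - -1307}{35393} = \frac{32179}{5219 \frac{1}{-22899}} + \left(-6708 + 1307\right) \frac{1}{35393} = \frac{32179}{5219 \left(- \frac{1}{22899}\right)} - \frac{5401}{35393} = \frac{32179}{5219} \left(-22899\right) - \frac{5401}{35393} = - \frac{43345113}{307} - \frac{5401}{35393} = - \frac{1534115242516}{10865651}$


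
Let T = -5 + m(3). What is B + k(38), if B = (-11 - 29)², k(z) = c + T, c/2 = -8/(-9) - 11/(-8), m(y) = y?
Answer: 57691/36 ≈ 1602.5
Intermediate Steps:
c = 163/36 (c = 2*(-8/(-9) - 11/(-8)) = 2*(-8*(-⅑) - 11*(-⅛)) = 2*(8/9 + 11/8) = 2*(163/72) = 163/36 ≈ 4.5278)
T = -2 (T = -5 + 3 = -2)
k(z) = 91/36 (k(z) = 163/36 - 2 = 91/36)
B = 1600 (B = (-40)² = 1600)
B + k(38) = 1600 + 91/36 = 57691/36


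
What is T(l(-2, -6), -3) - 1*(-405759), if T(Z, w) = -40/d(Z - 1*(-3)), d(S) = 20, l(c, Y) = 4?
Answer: 405757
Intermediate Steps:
T(Z, w) = -2 (T(Z, w) = -40/20 = -40*1/20 = -2)
T(l(-2, -6), -3) - 1*(-405759) = -2 - 1*(-405759) = -2 + 405759 = 405757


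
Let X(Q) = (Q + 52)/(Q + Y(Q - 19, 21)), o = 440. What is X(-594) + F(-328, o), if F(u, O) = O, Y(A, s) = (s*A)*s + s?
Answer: 59599591/135453 ≈ 440.00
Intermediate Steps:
Y(A, s) = s + A*s**2 (Y(A, s) = (A*s)*s + s = A*s**2 + s = s + A*s**2)
X(Q) = (52 + Q)/(-8358 + 442*Q) (X(Q) = (Q + 52)/(Q + 21*(1 + (Q - 19)*21)) = (52 + Q)/(Q + 21*(1 + (-19 + Q)*21)) = (52 + Q)/(Q + 21*(1 + (-399 + 21*Q))) = (52 + Q)/(Q + 21*(-398 + 21*Q)) = (52 + Q)/(Q + (-8358 + 441*Q)) = (52 + Q)/(-8358 + 442*Q))
X(-594) + F(-328, o) = (52 - 594)/(2*(-4179 + 221*(-594))) + 440 = (1/2)*(-542)/(-4179 - 131274) + 440 = (1/2)*(-542)/(-135453) + 440 = (1/2)*(-1/135453)*(-542) + 440 = 271/135453 + 440 = 59599591/135453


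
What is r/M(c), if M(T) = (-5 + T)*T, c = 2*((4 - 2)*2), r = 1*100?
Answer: 25/6 ≈ 4.1667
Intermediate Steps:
r = 100
c = 8 (c = 2*(2*2) = 2*4 = 8)
M(T) = T*(-5 + T)
r/M(c) = 100/((8*(-5 + 8))) = 100/((8*3)) = 100/24 = 100*(1/24) = 25/6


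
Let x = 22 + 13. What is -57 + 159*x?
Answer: 5508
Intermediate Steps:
x = 35
-57 + 159*x = -57 + 159*35 = -57 + 5565 = 5508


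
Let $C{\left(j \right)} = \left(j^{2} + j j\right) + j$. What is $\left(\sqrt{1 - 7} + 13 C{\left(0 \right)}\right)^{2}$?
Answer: $-6$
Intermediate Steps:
$C{\left(j \right)} = j + 2 j^{2}$ ($C{\left(j \right)} = \left(j^{2} + j^{2}\right) + j = 2 j^{2} + j = j + 2 j^{2}$)
$\left(\sqrt{1 - 7} + 13 C{\left(0 \right)}\right)^{2} = \left(\sqrt{1 - 7} + 13 \cdot 0 \left(1 + 2 \cdot 0\right)\right)^{2} = \left(\sqrt{-6} + 13 \cdot 0 \left(1 + 0\right)\right)^{2} = \left(i \sqrt{6} + 13 \cdot 0 \cdot 1\right)^{2} = \left(i \sqrt{6} + 13 \cdot 0\right)^{2} = \left(i \sqrt{6} + 0\right)^{2} = \left(i \sqrt{6}\right)^{2} = -6$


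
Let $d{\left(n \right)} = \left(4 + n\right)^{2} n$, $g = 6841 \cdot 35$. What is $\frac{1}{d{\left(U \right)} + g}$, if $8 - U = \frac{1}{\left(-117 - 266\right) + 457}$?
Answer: $\frac{405224}{97489788919} \approx 4.1566 \cdot 10^{-6}$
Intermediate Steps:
$U = \frac{591}{74}$ ($U = 8 - \frac{1}{\left(-117 - 266\right) + 457} = 8 - \frac{1}{-383 + 457} = 8 - \frac{1}{74} = \frac{591}{74} \approx 7.9865$)
$g = 239435$
$d{\left(n \right)} = n \left(4 + n\right)^{2}$
$\frac{1}{d{\left(U \right)} + g} = \frac{1}{\frac{591 \left(4 + \frac{591}{74}\right)^{2}}{74} + 239435} = \frac{1}{\frac{591 \left(\frac{887}{74}\right)^{2}}{74} + 239435} = \frac{1}{\frac{591}{74} \cdot \frac{786769}{5476} + 239435} = \frac{1}{\frac{464980479}{405224} + 239435} = \frac{1}{\frac{97489788919}{405224}} = \frac{405224}{97489788919}$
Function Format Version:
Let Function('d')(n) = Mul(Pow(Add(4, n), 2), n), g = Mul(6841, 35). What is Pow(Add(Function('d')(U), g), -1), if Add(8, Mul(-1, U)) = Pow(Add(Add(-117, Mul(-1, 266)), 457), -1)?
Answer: Rational(405224, 97489788919) ≈ 4.1566e-6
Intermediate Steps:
U = Rational(591, 74) (U = Add(8, Mul(-1, Pow(Add(Add(-117, Mul(-1, 266)), 457), -1))) = Add(8, Mul(-1, Pow(Add(Add(-117, -266), 457), -1))) = Add(8, Mul(-1, Pow(Add(-383, 457), -1))) = Add(8, Mul(-1, Pow(74, -1))) = Add(8, Mul(-1, Rational(1, 74))) = Add(8, Rational(-1, 74)) = Rational(591, 74) ≈ 7.9865)
g = 239435
Function('d')(n) = Mul(n, Pow(Add(4, n), 2))
Pow(Add(Function('d')(U), g), -1) = Pow(Add(Mul(Rational(591, 74), Pow(Add(4, Rational(591, 74)), 2)), 239435), -1) = Pow(Add(Mul(Rational(591, 74), Pow(Rational(887, 74), 2)), 239435), -1) = Pow(Add(Mul(Rational(591, 74), Rational(786769, 5476)), 239435), -1) = Pow(Add(Rational(464980479, 405224), 239435), -1) = Pow(Rational(97489788919, 405224), -1) = Rational(405224, 97489788919)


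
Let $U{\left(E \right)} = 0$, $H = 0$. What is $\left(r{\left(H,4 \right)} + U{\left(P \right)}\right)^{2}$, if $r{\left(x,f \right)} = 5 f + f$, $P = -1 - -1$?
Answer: $576$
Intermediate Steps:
$P = 0$ ($P = -1 + 1 = 0$)
$r{\left(x,f \right)} = 6 f$
$\left(r{\left(H,4 \right)} + U{\left(P \right)}\right)^{2} = \left(6 \cdot 4 + 0\right)^{2} = \left(24 + 0\right)^{2} = 24^{2} = 576$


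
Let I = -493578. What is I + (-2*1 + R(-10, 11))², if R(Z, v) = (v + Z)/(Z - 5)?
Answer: -111054089/225 ≈ -4.9357e+5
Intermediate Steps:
R(Z, v) = (Z + v)/(-5 + Z)
I + (-2*1 + R(-10, 11))² = -493578 + (-2*1 + (-10 + 11)/(-5 - 10))² = -493578 + (-2 + 1/(-15))² = -493578 + (-2 - 1/15*1)² = -493578 + (-2 - 1/15)² = -493578 + (-31/15)² = -493578 + 961/225 = -111054089/225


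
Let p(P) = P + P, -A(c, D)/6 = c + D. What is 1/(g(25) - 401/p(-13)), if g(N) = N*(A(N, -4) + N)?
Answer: -26/65249 ≈ -0.00039847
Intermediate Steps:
A(c, D) = -6*D - 6*c (A(c, D) = -6*(c + D) = -6*(D + c) = -6*D - 6*c)
g(N) = N*(24 - 5*N) (g(N) = N*((-6*(-4) - 6*N) + N) = N*((24 - 6*N) + N) = N*(24 - 5*N))
p(P) = 2*P
1/(g(25) - 401/p(-13)) = 1/(25*(24 - 5*25) - 401/(2*(-13))) = 1/(25*(24 - 125) - 401/(-26)) = 1/(25*(-101) - 401*(-1/26)) = 1/(-2525 + 401/26) = 1/(-65249/26) = -26/65249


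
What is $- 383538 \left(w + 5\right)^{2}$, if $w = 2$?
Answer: $-18793362$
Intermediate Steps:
$- 383538 \left(w + 5\right)^{2} = - 383538 \left(2 + 5\right)^{2} = - 383538 \cdot 7^{2} = \left(-383538\right) 49 = -18793362$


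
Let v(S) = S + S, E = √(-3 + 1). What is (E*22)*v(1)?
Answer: 44*I*√2 ≈ 62.225*I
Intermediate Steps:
E = I*√2 (E = √(-2) = I*√2 ≈ 1.4142*I)
v(S) = 2*S
(E*22)*v(1) = ((I*√2)*22)*(2*1) = (22*I*√2)*2 = 44*I*√2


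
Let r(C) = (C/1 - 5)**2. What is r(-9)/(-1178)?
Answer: -98/589 ≈ -0.16638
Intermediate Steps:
r(C) = (-5 + C)**2 (r(C) = (C*1 - 5)**2 = (C - 5)**2 = (-5 + C)**2)
r(-9)/(-1178) = (-5 - 9)**2/(-1178) = -1/1178*(-14)**2 = -1/1178*196 = -98/589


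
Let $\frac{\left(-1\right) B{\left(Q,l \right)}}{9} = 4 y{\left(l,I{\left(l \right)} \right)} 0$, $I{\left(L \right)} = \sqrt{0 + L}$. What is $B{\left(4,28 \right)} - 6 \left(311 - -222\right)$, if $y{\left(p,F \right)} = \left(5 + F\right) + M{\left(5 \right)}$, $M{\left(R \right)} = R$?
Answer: $-3198$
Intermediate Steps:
$I{\left(L \right)} = \sqrt{L}$
$y{\left(p,F \right)} = 10 + F$ ($y{\left(p,F \right)} = \left(5 + F\right) + 5 = 10 + F$)
$B{\left(Q,l \right)} = 0$ ($B{\left(Q,l \right)} = - 9 \cdot 4 \left(10 + \sqrt{l}\right) 0 = - 9 \left(40 + 4 \sqrt{l}\right) 0 = \left(-9\right) 0 = 0$)
$B{\left(4,28 \right)} - 6 \left(311 - -222\right) = 0 - 6 \left(311 - -222\right) = 0 - 6 \left(311 + 222\right) = 0 - 3198 = -3198$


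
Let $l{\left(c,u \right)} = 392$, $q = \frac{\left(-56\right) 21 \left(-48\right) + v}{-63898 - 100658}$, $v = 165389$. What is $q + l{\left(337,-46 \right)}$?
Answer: $\frac{9183445}{23508} \approx 390.65$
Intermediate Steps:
$q = - \frac{31691}{23508}$ ($q = \frac{\left(-56\right) 21 \left(-48\right) + 165389}{-63898 - 100658} = \frac{\left(-1176\right) \left(-48\right) + 165389}{-164556} = \left(56448 + 165389\right) \left(- \frac{1}{164556}\right) = 221837 \left(- \frac{1}{164556}\right) = - \frac{31691}{23508} \approx -1.3481$)
$q + l{\left(337,-46 \right)} = - \frac{31691}{23508} + 392 = \frac{9183445}{23508}$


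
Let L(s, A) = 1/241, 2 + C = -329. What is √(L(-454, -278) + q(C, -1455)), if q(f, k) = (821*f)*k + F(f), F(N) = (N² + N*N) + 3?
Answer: 3*√2553091233719/241 ≈ 19890.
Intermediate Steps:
F(N) = 3 + 2*N² (F(N) = (N² + N²) + 3 = 2*N² + 3 = 3 + 2*N²)
C = -331 (C = -2 - 329 = -331)
L(s, A) = 1/241
q(f, k) = 3 + 2*f² + 821*f*k (q(f, k) = (821*f)*k + (3 + 2*f²) = 821*f*k + (3 + 2*f²) = 3 + 2*f² + 821*f*k)
√(L(-454, -278) + q(C, -1455)) = √(1/241 + (3 + 2*(-331)² + 821*(-331)*(-1455))) = √(1/241 + (3 + 2*109561 + 395397705)) = √(1/241 + (3 + 219122 + 395397705)) = √(1/241 + 395616830) = √(95343656031/241) = 3*√2553091233719/241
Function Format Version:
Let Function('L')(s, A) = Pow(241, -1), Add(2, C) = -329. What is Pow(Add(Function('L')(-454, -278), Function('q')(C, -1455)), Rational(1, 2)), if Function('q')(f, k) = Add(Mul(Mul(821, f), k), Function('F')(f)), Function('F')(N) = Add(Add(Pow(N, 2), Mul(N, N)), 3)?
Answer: Mul(Rational(3, 241), Pow(2553091233719, Rational(1, 2))) ≈ 19890.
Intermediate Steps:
Function('F')(N) = Add(3, Mul(2, Pow(N, 2))) (Function('F')(N) = Add(Add(Pow(N, 2), Pow(N, 2)), 3) = Add(Mul(2, Pow(N, 2)), 3) = Add(3, Mul(2, Pow(N, 2))))
C = -331 (C = Add(-2, -329) = -331)
Function('L')(s, A) = Rational(1, 241)
Function('q')(f, k) = Add(3, Mul(2, Pow(f, 2)), Mul(821, f, k)) (Function('q')(f, k) = Add(Mul(Mul(821, f), k), Add(3, Mul(2, Pow(f, 2)))) = Add(Mul(821, f, k), Add(3, Mul(2, Pow(f, 2)))) = Add(3, Mul(2, Pow(f, 2)), Mul(821, f, k)))
Pow(Add(Function('L')(-454, -278), Function('q')(C, -1455)), Rational(1, 2)) = Pow(Add(Rational(1, 241), Add(3, Mul(2, Pow(-331, 2)), Mul(821, -331, -1455))), Rational(1, 2)) = Pow(Add(Rational(1, 241), Add(3, Mul(2, 109561), 395397705)), Rational(1, 2)) = Pow(Add(Rational(1, 241), Add(3, 219122, 395397705)), Rational(1, 2)) = Pow(Add(Rational(1, 241), 395616830), Rational(1, 2)) = Pow(Rational(95343656031, 241), Rational(1, 2)) = Mul(Rational(3, 241), Pow(2553091233719, Rational(1, 2)))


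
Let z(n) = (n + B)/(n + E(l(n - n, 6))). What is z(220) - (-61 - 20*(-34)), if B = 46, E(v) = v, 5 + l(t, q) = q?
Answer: -136533/221 ≈ -617.80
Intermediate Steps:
l(t, q) = -5 + q
z(n) = (46 + n)/(1 + n) (z(n) = (n + 46)/(n + (-5 + 6)) = (46 + n)/(n + 1) = (46 + n)/(1 + n))
z(220) - (-61 - 20*(-34)) = (46 + 220)/(1 + 220) - (-61 - 20*(-34)) = 266/221 - (-61 + 680) = (1/221)*266 - 1*619 = 266/221 - 619 = -136533/221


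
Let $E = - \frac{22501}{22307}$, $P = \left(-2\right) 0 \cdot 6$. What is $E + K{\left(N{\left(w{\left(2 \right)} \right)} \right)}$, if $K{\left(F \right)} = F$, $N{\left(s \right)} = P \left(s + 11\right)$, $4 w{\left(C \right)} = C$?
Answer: $- \frac{22501}{22307} \approx -1.0087$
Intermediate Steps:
$P = 0$ ($P = 0 \cdot 6 = 0$)
$w{\left(C \right)} = \frac{C}{4}$
$N{\left(s \right)} = 0$ ($N{\left(s \right)} = 0 \left(s + 11\right) = 0 \left(11 + s\right) = 0$)
$E = - \frac{22501}{22307}$ ($E = \left(-22501\right) \frac{1}{22307} = - \frac{22501}{22307} \approx -1.0087$)
$E + K{\left(N{\left(w{\left(2 \right)} \right)} \right)} = - \frac{22501}{22307} + 0 = - \frac{22501}{22307}$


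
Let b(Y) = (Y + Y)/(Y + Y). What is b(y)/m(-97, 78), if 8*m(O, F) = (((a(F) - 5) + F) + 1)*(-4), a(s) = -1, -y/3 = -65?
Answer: -2/73 ≈ -0.027397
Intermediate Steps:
y = 195 (y = -3*(-65) = 195)
m(O, F) = 5/2 - F/2 (m(O, F) = ((((-1 - 5) + F) + 1)*(-4))/8 = (((-6 + F) + 1)*(-4))/8 = ((-5 + F)*(-4))/8 = (20 - 4*F)/8 = 5/2 - F/2)
b(Y) = 1 (b(Y) = (2*Y)/((2*Y)) = (2*Y)*(1/(2*Y)) = 1)
b(y)/m(-97, 78) = 1/(5/2 - 1/2*78) = 1/(5/2 - 39) = 1/(-73/2) = 1*(-2/73) = -2/73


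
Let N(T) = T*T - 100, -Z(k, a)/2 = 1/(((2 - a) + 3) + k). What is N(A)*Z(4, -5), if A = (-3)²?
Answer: 19/7 ≈ 2.7143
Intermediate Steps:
A = 9
Z(k, a) = -2/(5 + k - a) (Z(k, a) = -2/(((2 - a) + 3) + k) = -2/((5 - a) + k) = -2/(5 + k - a))
N(T) = -100 + T² (N(T) = T² - 100 = -100 + T²)
N(A)*Z(4, -5) = (-100 + 9²)*(2/(-5 - 5 - 1*4)) = (-100 + 81)*(2/(-5 - 5 - 4)) = -38/(-14) = -38*(-1)/14 = -19*(-⅐) = 19/7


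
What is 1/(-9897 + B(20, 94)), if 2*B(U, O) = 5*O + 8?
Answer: -1/9658 ≈ -0.00010354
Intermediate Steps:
B(U, O) = 4 + 5*O/2 (B(U, O) = (5*O + 8)/2 = (8 + 5*O)/2 = 4 + 5*O/2)
1/(-9897 + B(20, 94)) = 1/(-9897 + (4 + (5/2)*94)) = 1/(-9897 + (4 + 235)) = 1/(-9897 + 239) = 1/(-9658) = -1/9658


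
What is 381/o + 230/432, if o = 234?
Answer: 6067/2808 ≈ 2.1606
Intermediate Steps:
381/o + 230/432 = 381/234 + 230/432 = 381*(1/234) + 230*(1/432) = 127/78 + 115/216 = 6067/2808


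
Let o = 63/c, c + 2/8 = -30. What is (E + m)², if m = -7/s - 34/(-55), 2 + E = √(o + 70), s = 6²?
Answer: 276003841/3920400 - 3121*√8218/10890 ≈ 44.421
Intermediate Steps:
c = -121/4 (c = -¼ - 30 = -121/4 ≈ -30.250)
s = 36
o = -252/121 (o = 63/(-121/4) = 63*(-4/121) = -252/121 ≈ -2.0826)
E = -2 + √8218/11 (E = -2 + √(-252/121 + 70) = -2 + √(8218/121) = -2 + √8218/11 ≈ 6.2412)
m = 839/1980 (m = -7/36 - 34/(-55) = -7*1/36 - 34*(-1/55) = -7/36 + 34/55 = 839/1980 ≈ 0.42374)
(E + m)² = ((-2 + √8218/11) + 839/1980)² = (-3121/1980 + √8218/11)²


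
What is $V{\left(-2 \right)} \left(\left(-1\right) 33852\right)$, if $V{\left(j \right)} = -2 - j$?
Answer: $0$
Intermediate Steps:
$V{\left(-2 \right)} \left(\left(-1\right) 33852\right) = \left(-2 - -2\right) \left(\left(-1\right) 33852\right) = \left(-2 + 2\right) \left(-33852\right) = 0 \left(-33852\right) = 0$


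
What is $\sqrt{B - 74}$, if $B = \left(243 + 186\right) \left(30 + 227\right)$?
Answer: $\sqrt{110179} \approx 331.93$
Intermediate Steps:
$B = 110253$ ($B = 429 \cdot 257 = 110253$)
$\sqrt{B - 74} = \sqrt{110253 - 74} = \sqrt{110179}$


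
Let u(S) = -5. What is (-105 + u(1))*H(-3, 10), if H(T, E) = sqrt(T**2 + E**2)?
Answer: -110*sqrt(109) ≈ -1148.4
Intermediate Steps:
H(T, E) = sqrt(E**2 + T**2)
(-105 + u(1))*H(-3, 10) = (-105 - 5)*sqrt(10**2 + (-3)**2) = -110*sqrt(100 + 9) = -110*sqrt(109)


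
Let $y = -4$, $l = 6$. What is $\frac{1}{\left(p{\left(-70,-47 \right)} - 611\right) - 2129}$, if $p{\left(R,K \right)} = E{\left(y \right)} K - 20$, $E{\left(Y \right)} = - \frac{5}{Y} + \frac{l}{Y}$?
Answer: $- \frac{4}{10993} \approx -0.00036387$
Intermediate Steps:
$E{\left(Y \right)} = \frac{1}{Y}$ ($E{\left(Y \right)} = - \frac{5}{Y} + \frac{6}{Y} = \frac{1}{Y}$)
$p{\left(R,K \right)} = -20 - \frac{K}{4}$ ($p{\left(R,K \right)} = \frac{K}{-4} - 20 = - \frac{K}{4} - 20 = -20 - \frac{K}{4}$)
$\frac{1}{\left(p{\left(-70,-47 \right)} - 611\right) - 2129} = \frac{1}{\left(\left(-20 - - \frac{47}{4}\right) - 611\right) - 2129} = \frac{1}{\left(\left(-20 + \frac{47}{4}\right) - 611\right) - 2129} = \frac{1}{\left(- \frac{33}{4} - 611\right) - 2129} = \frac{1}{- \frac{2477}{4} - 2129} = \frac{1}{- \frac{10993}{4}} = - \frac{4}{10993}$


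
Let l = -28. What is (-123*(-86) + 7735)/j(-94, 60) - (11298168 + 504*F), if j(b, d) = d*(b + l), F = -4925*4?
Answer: -10023792073/7320 ≈ -1.3694e+6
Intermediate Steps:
F = -19700
j(b, d) = d*(-28 + b) (j(b, d) = d*(b - 28) = d*(-28 + b))
(-123*(-86) + 7735)/j(-94, 60) - (11298168 + 504*F) = (-123*(-86) + 7735)/((60*(-28 - 94))) - 504/(1/(-19700 + 22417)) = (10578 + 7735)/((60*(-122))) - 504/(1/2717) = 18313/(-7320) - 504/1/2717 = 18313*(-1/7320) - 504*2717 = -18313/7320 - 1369368 = -10023792073/7320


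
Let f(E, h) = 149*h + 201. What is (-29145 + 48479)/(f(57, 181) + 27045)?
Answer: 2762/7745 ≈ 0.35662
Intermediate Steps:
f(E, h) = 201 + 149*h
(-29145 + 48479)/(f(57, 181) + 27045) = (-29145 + 48479)/((201 + 149*181) + 27045) = 19334/((201 + 26969) + 27045) = 19334/(27170 + 27045) = 19334/54215 = 19334*(1/54215) = 2762/7745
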